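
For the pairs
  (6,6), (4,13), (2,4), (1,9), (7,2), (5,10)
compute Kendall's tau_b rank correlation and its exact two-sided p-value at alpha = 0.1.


Step 1: Enumerate the 15 unordered pairs (i,j) with i<j and classify each by sign(x_j-x_i) * sign(y_j-y_i).
  (1,2):dx=-2,dy=+7->D; (1,3):dx=-4,dy=-2->C; (1,4):dx=-5,dy=+3->D; (1,5):dx=+1,dy=-4->D
  (1,6):dx=-1,dy=+4->D; (2,3):dx=-2,dy=-9->C; (2,4):dx=-3,dy=-4->C; (2,5):dx=+3,dy=-11->D
  (2,6):dx=+1,dy=-3->D; (3,4):dx=-1,dy=+5->D; (3,5):dx=+5,dy=-2->D; (3,6):dx=+3,dy=+6->C
  (4,5):dx=+6,dy=-7->D; (4,6):dx=+4,dy=+1->C; (5,6):dx=-2,dy=+8->D
Step 2: C = 5, D = 10, total pairs = 15.
Step 3: tau = (C - D)/(n(n-1)/2) = (5 - 10)/15 = -0.333333.
Step 4: Exact two-sided p-value (enumerate n! = 720 permutations of y under H0): p = 0.469444.
Step 5: alpha = 0.1. fail to reject H0.

tau_b = -0.3333 (C=5, D=10), p = 0.469444, fail to reject H0.


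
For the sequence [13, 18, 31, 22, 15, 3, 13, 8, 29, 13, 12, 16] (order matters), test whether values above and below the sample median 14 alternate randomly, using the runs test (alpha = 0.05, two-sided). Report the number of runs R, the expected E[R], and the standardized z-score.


Step 1: Compute median = 14; label A = above, B = below.
Labels in order: BAAAABBBABBA  (n_A = 6, n_B = 6)
Step 2: Count runs R = 6.
Step 3: Under H0 (random ordering), E[R] = 2*n_A*n_B/(n_A+n_B) + 1 = 2*6*6/12 + 1 = 7.0000.
        Var[R] = 2*n_A*n_B*(2*n_A*n_B - n_A - n_B) / ((n_A+n_B)^2 * (n_A+n_B-1)) = 4320/1584 = 2.7273.
        SD[R] = 1.6514.
Step 4: Continuity-corrected z = (R + 0.5 - E[R]) / SD[R] = (6 + 0.5 - 7.0000) / 1.6514 = -0.3028.
Step 5: Two-sided p-value via normal approximation = 2*(1 - Phi(|z|)) = 0.762069.
Step 6: alpha = 0.05. fail to reject H0.

R = 6, z = -0.3028, p = 0.762069, fail to reject H0.


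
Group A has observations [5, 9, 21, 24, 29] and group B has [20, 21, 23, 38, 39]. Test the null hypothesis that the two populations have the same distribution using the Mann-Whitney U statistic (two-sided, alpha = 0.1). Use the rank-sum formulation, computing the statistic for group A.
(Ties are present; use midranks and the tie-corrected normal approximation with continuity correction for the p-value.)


Step 1: Combine and sort all 10 observations; assign midranks.
sorted (value, group): (5,X), (9,X), (20,Y), (21,X), (21,Y), (23,Y), (24,X), (29,X), (38,Y), (39,Y)
ranks: 5->1, 9->2, 20->3, 21->4.5, 21->4.5, 23->6, 24->7, 29->8, 38->9, 39->10
Step 2: Rank sum for X: R1 = 1 + 2 + 4.5 + 7 + 8 = 22.5.
Step 3: U_X = R1 - n1(n1+1)/2 = 22.5 - 5*6/2 = 22.5 - 15 = 7.5.
       U_Y = n1*n2 - U_X = 25 - 7.5 = 17.5.
Step 4: Ties are present, so use the tie-corrected normal approximation (with continuity correction) for the p-value.
Step 5: p-value = 0.345742; compare to alpha = 0.1. fail to reject H0.

U_X = 7.5, p = 0.345742, fail to reject H0 at alpha = 0.1.


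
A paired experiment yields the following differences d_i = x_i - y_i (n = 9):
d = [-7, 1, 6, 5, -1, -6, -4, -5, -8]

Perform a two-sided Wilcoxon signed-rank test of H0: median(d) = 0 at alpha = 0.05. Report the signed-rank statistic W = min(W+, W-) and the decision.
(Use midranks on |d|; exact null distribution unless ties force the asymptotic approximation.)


Step 1: Drop any zero differences (none here) and take |d_i|.
|d| = [7, 1, 6, 5, 1, 6, 4, 5, 8]
Step 2: Midrank |d_i| (ties get averaged ranks).
ranks: |7|->8, |1|->1.5, |6|->6.5, |5|->4.5, |1|->1.5, |6|->6.5, |4|->3, |5|->4.5, |8|->9
Step 3: Attach original signs; sum ranks with positive sign and with negative sign.
W+ = 1.5 + 6.5 + 4.5 = 12.5
W- = 8 + 1.5 + 6.5 + 3 + 4.5 + 9 = 32.5
(Check: W+ + W- = 45 should equal n(n+1)/2 = 45.)
Step 4: Test statistic W = min(W+, W-) = 12.5.
Step 5: Ties in |d|, so use the tie-corrected normal approximation.
        E[W] = n(n+1)/4 = 9*10/4 = 22.5.
        Tie groups: |d|=1 (t=2), |d|=5 (t=2), |d|=6 (t=2); sum(t^3 - t) = 18.
        Var[W] = n(n+1)(2n+1)/24 - sum(t^3-t)/48 = 1710/24 - 18/48 = 70.875.
        z = (W - E[W]) / sqrt(Var[W]) = (12.5 - 22.5) / 8.4187 = -1.1878.
        Two-sided p = 2*Phi(z) = 0.234901.
Step 6: alpha = 0.05. fail to reject H0.

W+ = 12.5, W- = 32.5, W = min = 12.5, p = 0.234901, fail to reject H0.


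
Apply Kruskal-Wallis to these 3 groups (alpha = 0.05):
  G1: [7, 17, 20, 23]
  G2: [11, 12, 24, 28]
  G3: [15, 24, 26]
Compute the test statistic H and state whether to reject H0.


Step 1: Combine all N = 11 observations and assign midranks.
sorted (value, group, rank): (7,G1,1), (11,G2,2), (12,G2,3), (15,G3,4), (17,G1,5), (20,G1,6), (23,G1,7), (24,G2,8.5), (24,G3,8.5), (26,G3,10), (28,G2,11)
Step 2: Sum ranks within each group.
R_1 = 19 (n_1 = 4)
R_2 = 24.5 (n_2 = 4)
R_3 = 22.5 (n_3 = 3)
Step 3: H = 12/(N(N+1)) * sum(R_i^2/n_i) - 3(N+1)
     = 12/(11*12) * (19^2/4 + 24.5^2/4 + 22.5^2/3) - 3*12
     = 0.090909 * 409.062 - 36
     = 1.187500.
Step 4: Ties present; correction factor C = 1 - 6/(11^3 - 11) = 0.995455. Corrected H = 1.187500 / 0.995455 = 1.192922.
Step 5: Under H0, H ~ chi^2(2); p-value = 0.550757.
Step 6: alpha = 0.05. fail to reject H0.

H = 1.1929, df = 2, p = 0.550757, fail to reject H0.


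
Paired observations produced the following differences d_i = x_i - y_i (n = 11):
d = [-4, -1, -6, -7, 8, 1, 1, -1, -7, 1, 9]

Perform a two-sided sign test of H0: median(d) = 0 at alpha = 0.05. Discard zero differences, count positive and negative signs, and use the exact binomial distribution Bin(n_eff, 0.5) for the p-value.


Step 1: Discard zero differences. Original n = 11; n_eff = number of nonzero differences = 11.
Nonzero differences (with sign): -4, -1, -6, -7, +8, +1, +1, -1, -7, +1, +9
Step 2: Count signs: positive = 5, negative = 6.
Step 3: Under H0: P(positive) = 0.5, so the number of positives S ~ Bin(11, 0.5).
Step 4: Two-sided exact p-value = sum of Bin(11,0.5) probabilities at or below the observed probability = 1.000000.
Step 5: alpha = 0.05. fail to reject H0.

n_eff = 11, pos = 5, neg = 6, p = 1.000000, fail to reject H0.


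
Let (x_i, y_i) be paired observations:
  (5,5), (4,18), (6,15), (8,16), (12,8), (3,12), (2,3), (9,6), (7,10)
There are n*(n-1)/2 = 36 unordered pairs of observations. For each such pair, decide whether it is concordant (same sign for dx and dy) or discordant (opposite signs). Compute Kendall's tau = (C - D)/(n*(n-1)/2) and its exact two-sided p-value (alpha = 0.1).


Step 1: Enumerate the 36 unordered pairs (i,j) with i<j and classify each by sign(x_j-x_i) * sign(y_j-y_i).
  (1,2):dx=-1,dy=+13->D; (1,3):dx=+1,dy=+10->C; (1,4):dx=+3,dy=+11->C; (1,5):dx=+7,dy=+3->C
  (1,6):dx=-2,dy=+7->D; (1,7):dx=-3,dy=-2->C; (1,8):dx=+4,dy=+1->C; (1,9):dx=+2,dy=+5->C
  (2,3):dx=+2,dy=-3->D; (2,4):dx=+4,dy=-2->D; (2,5):dx=+8,dy=-10->D; (2,6):dx=-1,dy=-6->C
  (2,7):dx=-2,dy=-15->C; (2,8):dx=+5,dy=-12->D; (2,9):dx=+3,dy=-8->D; (3,4):dx=+2,dy=+1->C
  (3,5):dx=+6,dy=-7->D; (3,6):dx=-3,dy=-3->C; (3,7):dx=-4,dy=-12->C; (3,8):dx=+3,dy=-9->D
  (3,9):dx=+1,dy=-5->D; (4,5):dx=+4,dy=-8->D; (4,6):dx=-5,dy=-4->C; (4,7):dx=-6,dy=-13->C
  (4,8):dx=+1,dy=-10->D; (4,9):dx=-1,dy=-6->C; (5,6):dx=-9,dy=+4->D; (5,7):dx=-10,dy=-5->C
  (5,8):dx=-3,dy=-2->C; (5,9):dx=-5,dy=+2->D; (6,7):dx=-1,dy=-9->C; (6,8):dx=+6,dy=-6->D
  (6,9):dx=+4,dy=-2->D; (7,8):dx=+7,dy=+3->C; (7,9):dx=+5,dy=+7->C; (8,9):dx=-2,dy=+4->D
Step 2: C = 19, D = 17, total pairs = 36.
Step 3: tau = (C - D)/(n(n-1)/2) = (19 - 17)/36 = 0.055556.
Step 4: Exact two-sided p-value (enumerate n! = 362880 permutations of y under H0): p = 0.919455.
Step 5: alpha = 0.1. fail to reject H0.

tau_b = 0.0556 (C=19, D=17), p = 0.919455, fail to reject H0.


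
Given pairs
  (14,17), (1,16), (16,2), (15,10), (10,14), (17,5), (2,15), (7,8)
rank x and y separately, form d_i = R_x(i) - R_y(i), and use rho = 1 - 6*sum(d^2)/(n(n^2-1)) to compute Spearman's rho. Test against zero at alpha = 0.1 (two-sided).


Step 1: Rank x and y separately (midranks; no ties here).
rank(x): 14->5, 1->1, 16->7, 15->6, 10->4, 17->8, 2->2, 7->3
rank(y): 17->8, 16->7, 2->1, 10->4, 14->5, 5->2, 15->6, 8->3
Step 2: d_i = R_x(i) - R_y(i); compute d_i^2.
  (5-8)^2=9, (1-7)^2=36, (7-1)^2=36, (6-4)^2=4, (4-5)^2=1, (8-2)^2=36, (2-6)^2=16, (3-3)^2=0
sum(d^2) = 138.
Step 3: rho = 1 - 6*138 / (8*(8^2 - 1)) = 1 - 828/504 = -0.642857.
Step 4: Under H0, t = rho * sqrt((n-2)/(1-rho^2)) = -2.0557 ~ t(6).
Step 5: Two-sided p-value from the t-distribution with 6 df = 0.085559.
Step 6: alpha = 0.1. reject H0.

rho = -0.6429, p = 0.085559, reject H0 at alpha = 0.1.


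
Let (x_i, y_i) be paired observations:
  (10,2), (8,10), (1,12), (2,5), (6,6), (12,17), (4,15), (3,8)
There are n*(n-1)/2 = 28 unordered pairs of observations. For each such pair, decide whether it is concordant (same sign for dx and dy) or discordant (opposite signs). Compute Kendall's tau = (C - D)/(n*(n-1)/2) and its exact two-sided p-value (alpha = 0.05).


Step 1: Enumerate the 28 unordered pairs (i,j) with i<j and classify each by sign(x_j-x_i) * sign(y_j-y_i).
  (1,2):dx=-2,dy=+8->D; (1,3):dx=-9,dy=+10->D; (1,4):dx=-8,dy=+3->D; (1,5):dx=-4,dy=+4->D
  (1,6):dx=+2,dy=+15->C; (1,7):dx=-6,dy=+13->D; (1,8):dx=-7,dy=+6->D; (2,3):dx=-7,dy=+2->D
  (2,4):dx=-6,dy=-5->C; (2,5):dx=-2,dy=-4->C; (2,6):dx=+4,dy=+7->C; (2,7):dx=-4,dy=+5->D
  (2,8):dx=-5,dy=-2->C; (3,4):dx=+1,dy=-7->D; (3,5):dx=+5,dy=-6->D; (3,6):dx=+11,dy=+5->C
  (3,7):dx=+3,dy=+3->C; (3,8):dx=+2,dy=-4->D; (4,5):dx=+4,dy=+1->C; (4,6):dx=+10,dy=+12->C
  (4,7):dx=+2,dy=+10->C; (4,8):dx=+1,dy=+3->C; (5,6):dx=+6,dy=+11->C; (5,7):dx=-2,dy=+9->D
  (5,8):dx=-3,dy=+2->D; (6,7):dx=-8,dy=-2->C; (6,8):dx=-9,dy=-9->C; (7,8):dx=-1,dy=-7->C
Step 2: C = 15, D = 13, total pairs = 28.
Step 3: tau = (C - D)/(n(n-1)/2) = (15 - 13)/28 = 0.071429.
Step 4: Exact two-sided p-value (enumerate n! = 40320 permutations of y under H0): p = 0.904861.
Step 5: alpha = 0.05. fail to reject H0.

tau_b = 0.0714 (C=15, D=13), p = 0.904861, fail to reject H0.


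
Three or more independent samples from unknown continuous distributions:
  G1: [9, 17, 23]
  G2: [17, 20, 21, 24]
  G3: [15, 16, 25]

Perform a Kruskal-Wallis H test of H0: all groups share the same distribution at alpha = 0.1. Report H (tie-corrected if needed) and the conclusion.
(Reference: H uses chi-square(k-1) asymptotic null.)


Step 1: Combine all N = 10 observations and assign midranks.
sorted (value, group, rank): (9,G1,1), (15,G3,2), (16,G3,3), (17,G1,4.5), (17,G2,4.5), (20,G2,6), (21,G2,7), (23,G1,8), (24,G2,9), (25,G3,10)
Step 2: Sum ranks within each group.
R_1 = 13.5 (n_1 = 3)
R_2 = 26.5 (n_2 = 4)
R_3 = 15 (n_3 = 3)
Step 3: H = 12/(N(N+1)) * sum(R_i^2/n_i) - 3(N+1)
     = 12/(10*11) * (13.5^2/3 + 26.5^2/4 + 15^2/3) - 3*11
     = 0.109091 * 311.312 - 33
     = 0.961364.
Step 4: Ties present; correction factor C = 1 - 6/(10^3 - 10) = 0.993939. Corrected H = 0.961364 / 0.993939 = 0.967226.
Step 5: Under H0, H ~ chi^2(2); p-value = 0.616552.
Step 6: alpha = 0.1. fail to reject H0.

H = 0.9672, df = 2, p = 0.616552, fail to reject H0.


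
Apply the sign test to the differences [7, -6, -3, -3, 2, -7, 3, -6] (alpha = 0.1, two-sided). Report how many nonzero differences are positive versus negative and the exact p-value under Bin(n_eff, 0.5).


Step 1: Discard zero differences. Original n = 8; n_eff = number of nonzero differences = 8.
Nonzero differences (with sign): +7, -6, -3, -3, +2, -7, +3, -6
Step 2: Count signs: positive = 3, negative = 5.
Step 3: Under H0: P(positive) = 0.5, so the number of positives S ~ Bin(8, 0.5).
Step 4: Two-sided exact p-value = sum of Bin(8,0.5) probabilities at or below the observed probability = 0.726562.
Step 5: alpha = 0.1. fail to reject H0.

n_eff = 8, pos = 3, neg = 5, p = 0.726562, fail to reject H0.


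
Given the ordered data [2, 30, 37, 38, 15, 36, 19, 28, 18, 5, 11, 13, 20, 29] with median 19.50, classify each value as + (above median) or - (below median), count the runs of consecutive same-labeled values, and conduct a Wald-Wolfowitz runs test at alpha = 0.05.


Step 1: Compute median = 19.50; label A = above, B = below.
Labels in order: BAAABABABBBBAA  (n_A = 7, n_B = 7)
Step 2: Count runs R = 8.
Step 3: Under H0 (random ordering), E[R] = 2*n_A*n_B/(n_A+n_B) + 1 = 2*7*7/14 + 1 = 8.0000.
        Var[R] = 2*n_A*n_B*(2*n_A*n_B - n_A - n_B) / ((n_A+n_B)^2 * (n_A+n_B-1)) = 8232/2548 = 3.2308.
        SD[R] = 1.7974.
Step 4: R = E[R], so z = 0 with no continuity correction.
Step 5: Two-sided p-value via normal approximation = 2*(1 - Phi(|z|)) = 1.000000.
Step 6: alpha = 0.05. fail to reject H0.

R = 8, z = 0.0000, p = 1.000000, fail to reject H0.


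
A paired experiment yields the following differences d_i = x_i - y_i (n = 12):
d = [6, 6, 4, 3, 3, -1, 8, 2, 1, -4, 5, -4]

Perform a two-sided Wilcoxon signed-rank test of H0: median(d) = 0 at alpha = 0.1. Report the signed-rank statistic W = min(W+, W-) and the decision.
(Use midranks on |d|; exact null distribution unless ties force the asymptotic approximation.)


Step 1: Drop any zero differences (none here) and take |d_i|.
|d| = [6, 6, 4, 3, 3, 1, 8, 2, 1, 4, 5, 4]
Step 2: Midrank |d_i| (ties get averaged ranks).
ranks: |6|->10.5, |6|->10.5, |4|->7, |3|->4.5, |3|->4.5, |1|->1.5, |8|->12, |2|->3, |1|->1.5, |4|->7, |5|->9, |4|->7
Step 3: Attach original signs; sum ranks with positive sign and with negative sign.
W+ = 10.5 + 10.5 + 7 + 4.5 + 4.5 + 12 + 3 + 1.5 + 9 = 62.5
W- = 1.5 + 7 + 7 = 15.5
(Check: W+ + W- = 78 should equal n(n+1)/2 = 78.)
Step 4: Test statistic W = min(W+, W-) = 15.5.
Step 5: Ties in |d|, so use the tie-corrected normal approximation.
        E[W] = n(n+1)/4 = 12*13/4 = 39.
        Tie groups: |d|=1 (t=2), |d|=3 (t=2), |d|=4 (t=3), |d|=6 (t=2); sum(t^3 - t) = 42.
        Var[W] = n(n+1)(2n+1)/24 - sum(t^3-t)/48 = 3900/24 - 42/48 = 161.625.
        z = (W - E[W]) / sqrt(Var[W]) = (15.5 - 39) / 12.7132 = -1.8485.
        Two-sided p = 2*Phi(z) = 0.064534.
Step 6: alpha = 0.1. reject H0.

W+ = 62.5, W- = 15.5, W = min = 15.5, p = 0.064534, reject H0.


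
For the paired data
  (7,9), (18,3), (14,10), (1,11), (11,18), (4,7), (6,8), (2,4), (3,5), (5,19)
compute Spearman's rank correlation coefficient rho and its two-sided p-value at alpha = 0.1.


Step 1: Rank x and y separately (midranks; no ties here).
rank(x): 7->7, 18->10, 14->9, 1->1, 11->8, 4->4, 6->6, 2->2, 3->3, 5->5
rank(y): 9->6, 3->1, 10->7, 11->8, 18->9, 7->4, 8->5, 4->2, 5->3, 19->10
Step 2: d_i = R_x(i) - R_y(i); compute d_i^2.
  (7-6)^2=1, (10-1)^2=81, (9-7)^2=4, (1-8)^2=49, (8-9)^2=1, (4-4)^2=0, (6-5)^2=1, (2-2)^2=0, (3-3)^2=0, (5-10)^2=25
sum(d^2) = 162.
Step 3: rho = 1 - 6*162 / (10*(10^2 - 1)) = 1 - 972/990 = 0.018182.
Step 4: Under H0, t = rho * sqrt((n-2)/(1-rho^2)) = 0.0514 ~ t(8).
Step 5: Two-sided p-value from the t-distribution with 8 df = 0.960240.
Step 6: alpha = 0.1. fail to reject H0.

rho = 0.0182, p = 0.960240, fail to reject H0 at alpha = 0.1.


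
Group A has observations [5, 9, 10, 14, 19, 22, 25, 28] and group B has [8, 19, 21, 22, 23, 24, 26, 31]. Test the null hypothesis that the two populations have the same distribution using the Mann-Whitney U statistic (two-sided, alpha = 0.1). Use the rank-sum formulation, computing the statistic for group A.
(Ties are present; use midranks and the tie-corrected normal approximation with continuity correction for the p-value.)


Step 1: Combine and sort all 16 observations; assign midranks.
sorted (value, group): (5,X), (8,Y), (9,X), (10,X), (14,X), (19,X), (19,Y), (21,Y), (22,X), (22,Y), (23,Y), (24,Y), (25,X), (26,Y), (28,X), (31,Y)
ranks: 5->1, 8->2, 9->3, 10->4, 14->5, 19->6.5, 19->6.5, 21->8, 22->9.5, 22->9.5, 23->11, 24->12, 25->13, 26->14, 28->15, 31->16
Step 2: Rank sum for X: R1 = 1 + 3 + 4 + 5 + 6.5 + 9.5 + 13 + 15 = 57.
Step 3: U_X = R1 - n1(n1+1)/2 = 57 - 8*9/2 = 57 - 36 = 21.
       U_Y = n1*n2 - U_X = 64 - 21 = 43.
Step 4: Ties are present, so use the tie-corrected normal approximation (with continuity correction) for the p-value.
Step 5: p-value = 0.269443; compare to alpha = 0.1. fail to reject H0.

U_X = 21, p = 0.269443, fail to reject H0 at alpha = 0.1.


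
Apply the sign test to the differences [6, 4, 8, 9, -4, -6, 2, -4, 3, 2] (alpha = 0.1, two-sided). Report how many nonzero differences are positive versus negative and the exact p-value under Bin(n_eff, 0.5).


Step 1: Discard zero differences. Original n = 10; n_eff = number of nonzero differences = 10.
Nonzero differences (with sign): +6, +4, +8, +9, -4, -6, +2, -4, +3, +2
Step 2: Count signs: positive = 7, negative = 3.
Step 3: Under H0: P(positive) = 0.5, so the number of positives S ~ Bin(10, 0.5).
Step 4: Two-sided exact p-value = sum of Bin(10,0.5) probabilities at or below the observed probability = 0.343750.
Step 5: alpha = 0.1. fail to reject H0.

n_eff = 10, pos = 7, neg = 3, p = 0.343750, fail to reject H0.


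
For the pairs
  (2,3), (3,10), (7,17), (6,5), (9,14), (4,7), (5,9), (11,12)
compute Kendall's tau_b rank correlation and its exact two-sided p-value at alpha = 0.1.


Step 1: Enumerate the 28 unordered pairs (i,j) with i<j and classify each by sign(x_j-x_i) * sign(y_j-y_i).
  (1,2):dx=+1,dy=+7->C; (1,3):dx=+5,dy=+14->C; (1,4):dx=+4,dy=+2->C; (1,5):dx=+7,dy=+11->C
  (1,6):dx=+2,dy=+4->C; (1,7):dx=+3,dy=+6->C; (1,8):dx=+9,dy=+9->C; (2,3):dx=+4,dy=+7->C
  (2,4):dx=+3,dy=-5->D; (2,5):dx=+6,dy=+4->C; (2,6):dx=+1,dy=-3->D; (2,7):dx=+2,dy=-1->D
  (2,8):dx=+8,dy=+2->C; (3,4):dx=-1,dy=-12->C; (3,5):dx=+2,dy=-3->D; (3,6):dx=-3,dy=-10->C
  (3,7):dx=-2,dy=-8->C; (3,8):dx=+4,dy=-5->D; (4,5):dx=+3,dy=+9->C; (4,6):dx=-2,dy=+2->D
  (4,7):dx=-1,dy=+4->D; (4,8):dx=+5,dy=+7->C; (5,6):dx=-5,dy=-7->C; (5,7):dx=-4,dy=-5->C
  (5,8):dx=+2,dy=-2->D; (6,7):dx=+1,dy=+2->C; (6,8):dx=+7,dy=+5->C; (7,8):dx=+6,dy=+3->C
Step 2: C = 20, D = 8, total pairs = 28.
Step 3: tau = (C - D)/(n(n-1)/2) = (20 - 8)/28 = 0.428571.
Step 4: Exact two-sided p-value (enumerate n! = 40320 permutations of y under H0): p = 0.178869.
Step 5: alpha = 0.1. fail to reject H0.

tau_b = 0.4286 (C=20, D=8), p = 0.178869, fail to reject H0.


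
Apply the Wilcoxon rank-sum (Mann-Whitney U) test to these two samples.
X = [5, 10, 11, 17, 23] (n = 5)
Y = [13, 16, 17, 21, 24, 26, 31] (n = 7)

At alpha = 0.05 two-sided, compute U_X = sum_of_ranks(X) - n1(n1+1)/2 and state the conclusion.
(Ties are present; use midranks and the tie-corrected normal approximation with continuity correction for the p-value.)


Step 1: Combine and sort all 12 observations; assign midranks.
sorted (value, group): (5,X), (10,X), (11,X), (13,Y), (16,Y), (17,X), (17,Y), (21,Y), (23,X), (24,Y), (26,Y), (31,Y)
ranks: 5->1, 10->2, 11->3, 13->4, 16->5, 17->6.5, 17->6.5, 21->8, 23->9, 24->10, 26->11, 31->12
Step 2: Rank sum for X: R1 = 1 + 2 + 3 + 6.5 + 9 = 21.5.
Step 3: U_X = R1 - n1(n1+1)/2 = 21.5 - 5*6/2 = 21.5 - 15 = 6.5.
       U_Y = n1*n2 - U_X = 35 - 6.5 = 28.5.
Step 4: Ties are present, so use the tie-corrected normal approximation (with continuity correction) for the p-value.
Step 5: p-value = 0.087602; compare to alpha = 0.05. fail to reject H0.

U_X = 6.5, p = 0.087602, fail to reject H0 at alpha = 0.05.


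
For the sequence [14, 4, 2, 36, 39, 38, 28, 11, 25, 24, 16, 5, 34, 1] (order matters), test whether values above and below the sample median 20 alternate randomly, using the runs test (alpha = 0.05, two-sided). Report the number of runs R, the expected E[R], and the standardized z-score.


Step 1: Compute median = 20; label A = above, B = below.
Labels in order: BBBAAAABAABBAB  (n_A = 7, n_B = 7)
Step 2: Count runs R = 7.
Step 3: Under H0 (random ordering), E[R] = 2*n_A*n_B/(n_A+n_B) + 1 = 2*7*7/14 + 1 = 8.0000.
        Var[R] = 2*n_A*n_B*(2*n_A*n_B - n_A - n_B) / ((n_A+n_B)^2 * (n_A+n_B-1)) = 8232/2548 = 3.2308.
        SD[R] = 1.7974.
Step 4: Continuity-corrected z = (R + 0.5 - E[R]) / SD[R] = (7 + 0.5 - 8.0000) / 1.7974 = -0.2782.
Step 5: Two-sided p-value via normal approximation = 2*(1 - Phi(|z|)) = 0.780879.
Step 6: alpha = 0.05. fail to reject H0.

R = 7, z = -0.2782, p = 0.780879, fail to reject H0.


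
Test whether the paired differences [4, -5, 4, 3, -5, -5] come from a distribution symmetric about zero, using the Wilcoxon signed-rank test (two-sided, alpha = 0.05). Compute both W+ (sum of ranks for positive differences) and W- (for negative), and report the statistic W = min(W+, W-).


Step 1: Drop any zero differences (none here) and take |d_i|.
|d| = [4, 5, 4, 3, 5, 5]
Step 2: Midrank |d_i| (ties get averaged ranks).
ranks: |4|->2.5, |5|->5, |4|->2.5, |3|->1, |5|->5, |5|->5
Step 3: Attach original signs; sum ranks with positive sign and with negative sign.
W+ = 2.5 + 2.5 + 1 = 6
W- = 5 + 5 + 5 = 15
(Check: W+ + W- = 21 should equal n(n+1)/2 = 21.)
Step 4: Test statistic W = min(W+, W-) = 6.
Step 5: Ties in |d|, so use the tie-corrected normal approximation.
        E[W] = n(n+1)/4 = 6*7/4 = 10.5.
        Tie groups: |d|=4 (t=2), |d|=5 (t=3); sum(t^3 - t) = 30.
        Var[W] = n(n+1)(2n+1)/24 - sum(t^3-t)/48 = 546/24 - 30/48 = 22.125.
        z = (W - E[W]) / sqrt(Var[W]) = (6 - 10.5) / 4.7037 = -0.9567.
        Two-sided p = 2*Phi(z) = 0.338724.
Step 6: alpha = 0.05. fail to reject H0.

W+ = 6, W- = 15, W = min = 6, p = 0.338724, fail to reject H0.


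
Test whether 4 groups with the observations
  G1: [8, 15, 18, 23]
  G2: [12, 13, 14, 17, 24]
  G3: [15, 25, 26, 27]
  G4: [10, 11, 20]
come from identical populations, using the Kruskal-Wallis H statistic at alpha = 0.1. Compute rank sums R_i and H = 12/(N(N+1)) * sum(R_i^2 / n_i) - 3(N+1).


Step 1: Combine all N = 16 observations and assign midranks.
sorted (value, group, rank): (8,G1,1), (10,G4,2), (11,G4,3), (12,G2,4), (13,G2,5), (14,G2,6), (15,G1,7.5), (15,G3,7.5), (17,G2,9), (18,G1,10), (20,G4,11), (23,G1,12), (24,G2,13), (25,G3,14), (26,G3,15), (27,G3,16)
Step 2: Sum ranks within each group.
R_1 = 30.5 (n_1 = 4)
R_2 = 37 (n_2 = 5)
R_3 = 52.5 (n_3 = 4)
R_4 = 16 (n_4 = 3)
Step 3: H = 12/(N(N+1)) * sum(R_i^2/n_i) - 3(N+1)
     = 12/(16*17) * (30.5^2/4 + 37^2/5 + 52.5^2/4 + 16^2/3) - 3*17
     = 0.044118 * 1280.76 - 51
     = 5.504044.
Step 4: Ties present; correction factor C = 1 - 6/(16^3 - 16) = 0.998529. Corrected H = 5.504044 / 0.998529 = 5.512150.
Step 5: Under H0, H ~ chi^2(3); p-value = 0.137914.
Step 6: alpha = 0.1. fail to reject H0.

H = 5.5122, df = 3, p = 0.137914, fail to reject H0.


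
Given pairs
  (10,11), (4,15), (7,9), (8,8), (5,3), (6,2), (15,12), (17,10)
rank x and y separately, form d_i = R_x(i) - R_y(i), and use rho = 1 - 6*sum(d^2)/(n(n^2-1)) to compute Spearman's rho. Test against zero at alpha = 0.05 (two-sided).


Step 1: Rank x and y separately (midranks; no ties here).
rank(x): 10->6, 4->1, 7->4, 8->5, 5->2, 6->3, 15->7, 17->8
rank(y): 11->6, 15->8, 9->4, 8->3, 3->2, 2->1, 12->7, 10->5
Step 2: d_i = R_x(i) - R_y(i); compute d_i^2.
  (6-6)^2=0, (1-8)^2=49, (4-4)^2=0, (5-3)^2=4, (2-2)^2=0, (3-1)^2=4, (7-7)^2=0, (8-5)^2=9
sum(d^2) = 66.
Step 3: rho = 1 - 6*66 / (8*(8^2 - 1)) = 1 - 396/504 = 0.214286.
Step 4: Under H0, t = rho * sqrt((n-2)/(1-rho^2)) = 0.5374 ~ t(6).
Step 5: Two-sided p-value from the t-distribution with 6 df = 0.610344.
Step 6: alpha = 0.05. fail to reject H0.

rho = 0.2143, p = 0.610344, fail to reject H0 at alpha = 0.05.


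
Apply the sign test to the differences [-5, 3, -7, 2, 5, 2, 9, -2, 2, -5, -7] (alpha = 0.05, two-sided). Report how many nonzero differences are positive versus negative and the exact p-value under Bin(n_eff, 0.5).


Step 1: Discard zero differences. Original n = 11; n_eff = number of nonzero differences = 11.
Nonzero differences (with sign): -5, +3, -7, +2, +5, +2, +9, -2, +2, -5, -7
Step 2: Count signs: positive = 6, negative = 5.
Step 3: Under H0: P(positive) = 0.5, so the number of positives S ~ Bin(11, 0.5).
Step 4: Two-sided exact p-value = sum of Bin(11,0.5) probabilities at or below the observed probability = 1.000000.
Step 5: alpha = 0.05. fail to reject H0.

n_eff = 11, pos = 6, neg = 5, p = 1.000000, fail to reject H0.


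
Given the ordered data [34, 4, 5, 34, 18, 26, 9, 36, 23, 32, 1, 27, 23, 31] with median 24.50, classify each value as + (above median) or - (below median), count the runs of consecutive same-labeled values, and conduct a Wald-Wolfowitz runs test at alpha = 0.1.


Step 1: Compute median = 24.50; label A = above, B = below.
Labels in order: ABBABABABABABA  (n_A = 7, n_B = 7)
Step 2: Count runs R = 13.
Step 3: Under H0 (random ordering), E[R] = 2*n_A*n_B/(n_A+n_B) + 1 = 2*7*7/14 + 1 = 8.0000.
        Var[R] = 2*n_A*n_B*(2*n_A*n_B - n_A - n_B) / ((n_A+n_B)^2 * (n_A+n_B-1)) = 8232/2548 = 3.2308.
        SD[R] = 1.7974.
Step 4: Continuity-corrected z = (R - 0.5 - E[R]) / SD[R] = (13 - 0.5 - 8.0000) / 1.7974 = 2.5036.
Step 5: Two-sided p-value via normal approximation = 2*(1 - Phi(|z|)) = 0.012295.
Step 6: alpha = 0.1. reject H0.

R = 13, z = 2.5036, p = 0.012295, reject H0.


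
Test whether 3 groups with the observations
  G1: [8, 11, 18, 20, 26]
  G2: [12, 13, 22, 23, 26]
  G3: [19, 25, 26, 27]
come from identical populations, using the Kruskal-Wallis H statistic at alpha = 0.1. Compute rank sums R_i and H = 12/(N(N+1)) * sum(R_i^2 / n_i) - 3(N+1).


Step 1: Combine all N = 14 observations and assign midranks.
sorted (value, group, rank): (8,G1,1), (11,G1,2), (12,G2,3), (13,G2,4), (18,G1,5), (19,G3,6), (20,G1,7), (22,G2,8), (23,G2,9), (25,G3,10), (26,G1,12), (26,G2,12), (26,G3,12), (27,G3,14)
Step 2: Sum ranks within each group.
R_1 = 27 (n_1 = 5)
R_2 = 36 (n_2 = 5)
R_3 = 42 (n_3 = 4)
Step 3: H = 12/(N(N+1)) * sum(R_i^2/n_i) - 3(N+1)
     = 12/(14*15) * (27^2/5 + 36^2/5 + 42^2/4) - 3*15
     = 0.057143 * 846 - 45
     = 3.342857.
Step 4: Ties present; correction factor C = 1 - 24/(14^3 - 14) = 0.991209. Corrected H = 3.342857 / 0.991209 = 3.372506.
Step 5: Under H0, H ~ chi^2(2); p-value = 0.185212.
Step 6: alpha = 0.1. fail to reject H0.

H = 3.3725, df = 2, p = 0.185212, fail to reject H0.


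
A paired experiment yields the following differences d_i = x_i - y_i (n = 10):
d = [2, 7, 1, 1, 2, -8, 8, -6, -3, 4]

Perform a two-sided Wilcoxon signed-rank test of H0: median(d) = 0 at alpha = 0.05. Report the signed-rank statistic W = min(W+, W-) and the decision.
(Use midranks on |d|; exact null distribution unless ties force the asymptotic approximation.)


Step 1: Drop any zero differences (none here) and take |d_i|.
|d| = [2, 7, 1, 1, 2, 8, 8, 6, 3, 4]
Step 2: Midrank |d_i| (ties get averaged ranks).
ranks: |2|->3.5, |7|->8, |1|->1.5, |1|->1.5, |2|->3.5, |8|->9.5, |8|->9.5, |6|->7, |3|->5, |4|->6
Step 3: Attach original signs; sum ranks with positive sign and with negative sign.
W+ = 3.5 + 8 + 1.5 + 1.5 + 3.5 + 9.5 + 6 = 33.5
W- = 9.5 + 7 + 5 = 21.5
(Check: W+ + W- = 55 should equal n(n+1)/2 = 55.)
Step 4: Test statistic W = min(W+, W-) = 21.5.
Step 5: Ties in |d|, so use the tie-corrected normal approximation.
        E[W] = n(n+1)/4 = 10*11/4 = 27.5.
        Tie groups: |d|=1 (t=2), |d|=2 (t=2), |d|=8 (t=2); sum(t^3 - t) = 18.
        Var[W] = n(n+1)(2n+1)/24 - sum(t^3-t)/48 = 2310/24 - 18/48 = 95.875.
        z = (W - E[W]) / sqrt(Var[W]) = (21.5 - 27.5) / 9.7916 = -0.6128.
        Two-sided p = 2*Phi(z) = 0.540027.
Step 6: alpha = 0.05. fail to reject H0.

W+ = 33.5, W- = 21.5, W = min = 21.5, p = 0.540027, fail to reject H0.


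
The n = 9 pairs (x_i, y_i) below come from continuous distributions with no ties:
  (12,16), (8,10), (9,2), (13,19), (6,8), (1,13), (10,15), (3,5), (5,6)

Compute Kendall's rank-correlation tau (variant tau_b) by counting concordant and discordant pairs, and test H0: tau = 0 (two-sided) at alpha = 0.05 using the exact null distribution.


Step 1: Enumerate the 36 unordered pairs (i,j) with i<j and classify each by sign(x_j-x_i) * sign(y_j-y_i).
  (1,2):dx=-4,dy=-6->C; (1,3):dx=-3,dy=-14->C; (1,4):dx=+1,dy=+3->C; (1,5):dx=-6,dy=-8->C
  (1,6):dx=-11,dy=-3->C; (1,7):dx=-2,dy=-1->C; (1,8):dx=-9,dy=-11->C; (1,9):dx=-7,dy=-10->C
  (2,3):dx=+1,dy=-8->D; (2,4):dx=+5,dy=+9->C; (2,5):dx=-2,dy=-2->C; (2,6):dx=-7,dy=+3->D
  (2,7):dx=+2,dy=+5->C; (2,8):dx=-5,dy=-5->C; (2,9):dx=-3,dy=-4->C; (3,4):dx=+4,dy=+17->C
  (3,5):dx=-3,dy=+6->D; (3,6):dx=-8,dy=+11->D; (3,7):dx=+1,dy=+13->C; (3,8):dx=-6,dy=+3->D
  (3,9):dx=-4,dy=+4->D; (4,5):dx=-7,dy=-11->C; (4,6):dx=-12,dy=-6->C; (4,7):dx=-3,dy=-4->C
  (4,8):dx=-10,dy=-14->C; (4,9):dx=-8,dy=-13->C; (5,6):dx=-5,dy=+5->D; (5,7):dx=+4,dy=+7->C
  (5,8):dx=-3,dy=-3->C; (5,9):dx=-1,dy=-2->C; (6,7):dx=+9,dy=+2->C; (6,8):dx=+2,dy=-8->D
  (6,9):dx=+4,dy=-7->D; (7,8):dx=-7,dy=-10->C; (7,9):dx=-5,dy=-9->C; (8,9):dx=+2,dy=+1->C
Step 2: C = 27, D = 9, total pairs = 36.
Step 3: tau = (C - D)/(n(n-1)/2) = (27 - 9)/36 = 0.500000.
Step 4: Exact two-sided p-value (enumerate n! = 362880 permutations of y under H0): p = 0.075176.
Step 5: alpha = 0.05. fail to reject H0.

tau_b = 0.5000 (C=27, D=9), p = 0.075176, fail to reject H0.


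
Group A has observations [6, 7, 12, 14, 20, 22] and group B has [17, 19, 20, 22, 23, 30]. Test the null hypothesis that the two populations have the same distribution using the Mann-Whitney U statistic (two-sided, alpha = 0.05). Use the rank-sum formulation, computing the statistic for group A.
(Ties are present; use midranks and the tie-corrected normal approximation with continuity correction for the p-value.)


Step 1: Combine and sort all 12 observations; assign midranks.
sorted (value, group): (6,X), (7,X), (12,X), (14,X), (17,Y), (19,Y), (20,X), (20,Y), (22,X), (22,Y), (23,Y), (30,Y)
ranks: 6->1, 7->2, 12->3, 14->4, 17->5, 19->6, 20->7.5, 20->7.5, 22->9.5, 22->9.5, 23->11, 30->12
Step 2: Rank sum for X: R1 = 1 + 2 + 3 + 4 + 7.5 + 9.5 = 27.
Step 3: U_X = R1 - n1(n1+1)/2 = 27 - 6*7/2 = 27 - 21 = 6.
       U_Y = n1*n2 - U_X = 36 - 6 = 30.
Step 4: Ties are present, so use the tie-corrected normal approximation (with continuity correction) for the p-value.
Step 5: p-value = 0.064610; compare to alpha = 0.05. fail to reject H0.

U_X = 6, p = 0.064610, fail to reject H0 at alpha = 0.05.


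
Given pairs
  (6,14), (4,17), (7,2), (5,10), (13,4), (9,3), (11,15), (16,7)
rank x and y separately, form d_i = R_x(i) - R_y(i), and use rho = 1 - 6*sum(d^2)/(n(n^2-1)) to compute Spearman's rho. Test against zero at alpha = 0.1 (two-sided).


Step 1: Rank x and y separately (midranks; no ties here).
rank(x): 6->3, 4->1, 7->4, 5->2, 13->7, 9->5, 11->6, 16->8
rank(y): 14->6, 17->8, 2->1, 10->5, 4->3, 3->2, 15->7, 7->4
Step 2: d_i = R_x(i) - R_y(i); compute d_i^2.
  (3-6)^2=9, (1-8)^2=49, (4-1)^2=9, (2-5)^2=9, (7-3)^2=16, (5-2)^2=9, (6-7)^2=1, (8-4)^2=16
sum(d^2) = 118.
Step 3: rho = 1 - 6*118 / (8*(8^2 - 1)) = 1 - 708/504 = -0.404762.
Step 4: Under H0, t = rho * sqrt((n-2)/(1-rho^2)) = -1.0842 ~ t(6).
Step 5: Two-sided p-value from the t-distribution with 6 df = 0.319889.
Step 6: alpha = 0.1. fail to reject H0.

rho = -0.4048, p = 0.319889, fail to reject H0 at alpha = 0.1.


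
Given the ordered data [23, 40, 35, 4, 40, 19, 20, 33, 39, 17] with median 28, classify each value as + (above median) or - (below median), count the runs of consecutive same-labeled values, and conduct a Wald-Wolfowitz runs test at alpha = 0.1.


Step 1: Compute median = 28; label A = above, B = below.
Labels in order: BAABABBAAB  (n_A = 5, n_B = 5)
Step 2: Count runs R = 7.
Step 3: Under H0 (random ordering), E[R] = 2*n_A*n_B/(n_A+n_B) + 1 = 2*5*5/10 + 1 = 6.0000.
        Var[R] = 2*n_A*n_B*(2*n_A*n_B - n_A - n_B) / ((n_A+n_B)^2 * (n_A+n_B-1)) = 2000/900 = 2.2222.
        SD[R] = 1.4907.
Step 4: Continuity-corrected z = (R - 0.5 - E[R]) / SD[R] = (7 - 0.5 - 6.0000) / 1.4907 = 0.3354.
Step 5: Two-sided p-value via normal approximation = 2*(1 - Phi(|z|)) = 0.737316.
Step 6: alpha = 0.1. fail to reject H0.

R = 7, z = 0.3354, p = 0.737316, fail to reject H0.


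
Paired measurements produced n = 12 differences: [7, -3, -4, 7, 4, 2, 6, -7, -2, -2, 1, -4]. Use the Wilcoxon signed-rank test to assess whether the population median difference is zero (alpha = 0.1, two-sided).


Step 1: Drop any zero differences (none here) and take |d_i|.
|d| = [7, 3, 4, 7, 4, 2, 6, 7, 2, 2, 1, 4]
Step 2: Midrank |d_i| (ties get averaged ranks).
ranks: |7|->11, |3|->5, |4|->7, |7|->11, |4|->7, |2|->3, |6|->9, |7|->11, |2|->3, |2|->3, |1|->1, |4|->7
Step 3: Attach original signs; sum ranks with positive sign and with negative sign.
W+ = 11 + 11 + 7 + 3 + 9 + 1 = 42
W- = 5 + 7 + 11 + 3 + 3 + 7 = 36
(Check: W+ + W- = 78 should equal n(n+1)/2 = 78.)
Step 4: Test statistic W = min(W+, W-) = 36.
Step 5: Ties in |d|, so use the tie-corrected normal approximation.
        E[W] = n(n+1)/4 = 12*13/4 = 39.
        Tie groups: |d|=2 (t=3), |d|=4 (t=3), |d|=7 (t=3); sum(t^3 - t) = 72.
        Var[W] = n(n+1)(2n+1)/24 - sum(t^3-t)/48 = 3900/24 - 72/48 = 161.
        z = (W - E[W]) / sqrt(Var[W]) = (36 - 39) / 12.6886 = -0.2364.
        Two-sided p = 2*Phi(z) = 0.813097.
Step 6: alpha = 0.1. fail to reject H0.

W+ = 42, W- = 36, W = min = 36, p = 0.813097, fail to reject H0.


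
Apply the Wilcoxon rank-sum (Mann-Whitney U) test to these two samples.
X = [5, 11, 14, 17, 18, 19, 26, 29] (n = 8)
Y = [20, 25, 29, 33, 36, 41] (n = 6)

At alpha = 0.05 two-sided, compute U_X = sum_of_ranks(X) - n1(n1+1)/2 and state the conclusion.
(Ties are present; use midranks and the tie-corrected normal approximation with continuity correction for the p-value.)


Step 1: Combine and sort all 14 observations; assign midranks.
sorted (value, group): (5,X), (11,X), (14,X), (17,X), (18,X), (19,X), (20,Y), (25,Y), (26,X), (29,X), (29,Y), (33,Y), (36,Y), (41,Y)
ranks: 5->1, 11->2, 14->3, 17->4, 18->5, 19->6, 20->7, 25->8, 26->9, 29->10.5, 29->10.5, 33->12, 36->13, 41->14
Step 2: Rank sum for X: R1 = 1 + 2 + 3 + 4 + 5 + 6 + 9 + 10.5 = 40.5.
Step 3: U_X = R1 - n1(n1+1)/2 = 40.5 - 8*9/2 = 40.5 - 36 = 4.5.
       U_Y = n1*n2 - U_X = 48 - 4.5 = 43.5.
Step 4: Ties are present, so use the tie-corrected normal approximation (with continuity correction) for the p-value.
Step 5: p-value = 0.014065; compare to alpha = 0.05. reject H0.

U_X = 4.5, p = 0.014065, reject H0 at alpha = 0.05.


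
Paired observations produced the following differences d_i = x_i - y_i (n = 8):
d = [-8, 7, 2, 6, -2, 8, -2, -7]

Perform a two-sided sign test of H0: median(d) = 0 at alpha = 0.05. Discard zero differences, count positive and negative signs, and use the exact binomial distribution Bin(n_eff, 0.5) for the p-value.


Step 1: Discard zero differences. Original n = 8; n_eff = number of nonzero differences = 8.
Nonzero differences (with sign): -8, +7, +2, +6, -2, +8, -2, -7
Step 2: Count signs: positive = 4, negative = 4.
Step 3: Under H0: P(positive) = 0.5, so the number of positives S ~ Bin(8, 0.5).
Step 4: Two-sided exact p-value = sum of Bin(8,0.5) probabilities at or below the observed probability = 1.000000.
Step 5: alpha = 0.05. fail to reject H0.

n_eff = 8, pos = 4, neg = 4, p = 1.000000, fail to reject H0.


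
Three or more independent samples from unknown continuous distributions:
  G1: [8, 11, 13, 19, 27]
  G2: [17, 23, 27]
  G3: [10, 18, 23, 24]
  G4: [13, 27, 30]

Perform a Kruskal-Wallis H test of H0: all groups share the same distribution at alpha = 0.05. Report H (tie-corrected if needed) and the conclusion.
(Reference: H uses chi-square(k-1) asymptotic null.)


Step 1: Combine all N = 15 observations and assign midranks.
sorted (value, group, rank): (8,G1,1), (10,G3,2), (11,G1,3), (13,G1,4.5), (13,G4,4.5), (17,G2,6), (18,G3,7), (19,G1,8), (23,G2,9.5), (23,G3,9.5), (24,G3,11), (27,G1,13), (27,G2,13), (27,G4,13), (30,G4,15)
Step 2: Sum ranks within each group.
R_1 = 29.5 (n_1 = 5)
R_2 = 28.5 (n_2 = 3)
R_3 = 29.5 (n_3 = 4)
R_4 = 32.5 (n_4 = 3)
Step 3: H = 12/(N(N+1)) * sum(R_i^2/n_i) - 3(N+1)
     = 12/(15*16) * (29.5^2/5 + 28.5^2/3 + 29.5^2/4 + 32.5^2/3) - 3*16
     = 0.050000 * 1014.45 - 48
     = 2.722292.
Step 4: Ties present; correction factor C = 1 - 36/(15^3 - 15) = 0.989286. Corrected H = 2.722292 / 0.989286 = 2.751775.
Step 5: Under H0, H ~ chi^2(3); p-value = 0.431500.
Step 6: alpha = 0.05. fail to reject H0.

H = 2.7518, df = 3, p = 0.431500, fail to reject H0.


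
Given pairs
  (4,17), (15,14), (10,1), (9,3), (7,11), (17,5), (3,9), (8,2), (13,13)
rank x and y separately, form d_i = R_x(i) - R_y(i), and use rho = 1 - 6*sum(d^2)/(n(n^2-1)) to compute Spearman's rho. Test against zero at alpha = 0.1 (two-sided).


Step 1: Rank x and y separately (midranks; no ties here).
rank(x): 4->2, 15->8, 10->6, 9->5, 7->3, 17->9, 3->1, 8->4, 13->7
rank(y): 17->9, 14->8, 1->1, 3->3, 11->6, 5->4, 9->5, 2->2, 13->7
Step 2: d_i = R_x(i) - R_y(i); compute d_i^2.
  (2-9)^2=49, (8-8)^2=0, (6-1)^2=25, (5-3)^2=4, (3-6)^2=9, (9-4)^2=25, (1-5)^2=16, (4-2)^2=4, (7-7)^2=0
sum(d^2) = 132.
Step 3: rho = 1 - 6*132 / (9*(9^2 - 1)) = 1 - 792/720 = -0.100000.
Step 4: Under H0, t = rho * sqrt((n-2)/(1-rho^2)) = -0.2659 ~ t(7).
Step 5: Two-sided p-value from the t-distribution with 7 df = 0.797972.
Step 6: alpha = 0.1. fail to reject H0.

rho = -0.1000, p = 0.797972, fail to reject H0 at alpha = 0.1.


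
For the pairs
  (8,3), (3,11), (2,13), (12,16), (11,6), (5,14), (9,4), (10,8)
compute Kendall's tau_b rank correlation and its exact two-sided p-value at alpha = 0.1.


Step 1: Enumerate the 28 unordered pairs (i,j) with i<j and classify each by sign(x_j-x_i) * sign(y_j-y_i).
  (1,2):dx=-5,dy=+8->D; (1,3):dx=-6,dy=+10->D; (1,4):dx=+4,dy=+13->C; (1,5):dx=+3,dy=+3->C
  (1,6):dx=-3,dy=+11->D; (1,7):dx=+1,dy=+1->C; (1,8):dx=+2,dy=+5->C; (2,3):dx=-1,dy=+2->D
  (2,4):dx=+9,dy=+5->C; (2,5):dx=+8,dy=-5->D; (2,6):dx=+2,dy=+3->C; (2,7):dx=+6,dy=-7->D
  (2,8):dx=+7,dy=-3->D; (3,4):dx=+10,dy=+3->C; (3,5):dx=+9,dy=-7->D; (3,6):dx=+3,dy=+1->C
  (3,7):dx=+7,dy=-9->D; (3,8):dx=+8,dy=-5->D; (4,5):dx=-1,dy=-10->C; (4,6):dx=-7,dy=-2->C
  (4,7):dx=-3,dy=-12->C; (4,8):dx=-2,dy=-8->C; (5,6):dx=-6,dy=+8->D; (5,7):dx=-2,dy=-2->C
  (5,8):dx=-1,dy=+2->D; (6,7):dx=+4,dy=-10->D; (6,8):dx=+5,dy=-6->D; (7,8):dx=+1,dy=+4->C
Step 2: C = 14, D = 14, total pairs = 28.
Step 3: tau = (C - D)/(n(n-1)/2) = (14 - 14)/28 = 0.000000.
Step 4: Exact two-sided p-value (enumerate n! = 40320 permutations of y under H0): p = 1.000000.
Step 5: alpha = 0.1. fail to reject H0.

tau_b = 0.0000 (C=14, D=14), p = 1.000000, fail to reject H0.


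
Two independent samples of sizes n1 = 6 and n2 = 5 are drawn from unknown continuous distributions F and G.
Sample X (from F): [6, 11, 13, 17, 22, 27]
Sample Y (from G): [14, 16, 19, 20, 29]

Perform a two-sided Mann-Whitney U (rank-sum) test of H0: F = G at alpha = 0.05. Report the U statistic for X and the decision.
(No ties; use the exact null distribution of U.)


Step 1: Combine and sort all 11 observations; assign midranks.
sorted (value, group): (6,X), (11,X), (13,X), (14,Y), (16,Y), (17,X), (19,Y), (20,Y), (22,X), (27,X), (29,Y)
ranks: 6->1, 11->2, 13->3, 14->4, 16->5, 17->6, 19->7, 20->8, 22->9, 27->10, 29->11
Step 2: Rank sum for X: R1 = 1 + 2 + 3 + 6 + 9 + 10 = 31.
Step 3: U_X = R1 - n1(n1+1)/2 = 31 - 6*7/2 = 31 - 21 = 10.
       U_Y = n1*n2 - U_X = 30 - 10 = 20.
Step 4: No ties, so the exact null distribution of U (based on enumerating the C(11,6) = 462 equally likely rank assignments) gives the two-sided p-value.
Step 5: p-value = 0.428571; compare to alpha = 0.05. fail to reject H0.

U_X = 10, p = 0.428571, fail to reject H0 at alpha = 0.05.


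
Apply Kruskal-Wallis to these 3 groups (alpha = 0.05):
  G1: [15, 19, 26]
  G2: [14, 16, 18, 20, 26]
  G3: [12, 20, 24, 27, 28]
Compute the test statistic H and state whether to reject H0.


Step 1: Combine all N = 13 observations and assign midranks.
sorted (value, group, rank): (12,G3,1), (14,G2,2), (15,G1,3), (16,G2,4), (18,G2,5), (19,G1,6), (20,G2,7.5), (20,G3,7.5), (24,G3,9), (26,G1,10.5), (26,G2,10.5), (27,G3,12), (28,G3,13)
Step 2: Sum ranks within each group.
R_1 = 19.5 (n_1 = 3)
R_2 = 29 (n_2 = 5)
R_3 = 42.5 (n_3 = 5)
Step 3: H = 12/(N(N+1)) * sum(R_i^2/n_i) - 3(N+1)
     = 12/(13*14) * (19.5^2/3 + 29^2/5 + 42.5^2/5) - 3*14
     = 0.065934 * 656.2 - 42
     = 1.265934.
Step 4: Ties present; correction factor C = 1 - 12/(13^3 - 13) = 0.994505. Corrected H = 1.265934 / 0.994505 = 1.272928.
Step 5: Under H0, H ~ chi^2(2); p-value = 0.529160.
Step 6: alpha = 0.05. fail to reject H0.

H = 1.2729, df = 2, p = 0.529160, fail to reject H0.


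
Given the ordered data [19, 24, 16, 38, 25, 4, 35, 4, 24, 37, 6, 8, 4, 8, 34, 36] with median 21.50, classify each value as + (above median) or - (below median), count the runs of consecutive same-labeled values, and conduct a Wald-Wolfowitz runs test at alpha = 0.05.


Step 1: Compute median = 21.50; label A = above, B = below.
Labels in order: BABAABABAABBBBAA  (n_A = 8, n_B = 8)
Step 2: Count runs R = 10.
Step 3: Under H0 (random ordering), E[R] = 2*n_A*n_B/(n_A+n_B) + 1 = 2*8*8/16 + 1 = 9.0000.
        Var[R] = 2*n_A*n_B*(2*n_A*n_B - n_A - n_B) / ((n_A+n_B)^2 * (n_A+n_B-1)) = 14336/3840 = 3.7333.
        SD[R] = 1.9322.
Step 4: Continuity-corrected z = (R - 0.5 - E[R]) / SD[R] = (10 - 0.5 - 9.0000) / 1.9322 = 0.2588.
Step 5: Two-sided p-value via normal approximation = 2*(1 - Phi(|z|)) = 0.795809.
Step 6: alpha = 0.05. fail to reject H0.

R = 10, z = 0.2588, p = 0.795809, fail to reject H0.
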